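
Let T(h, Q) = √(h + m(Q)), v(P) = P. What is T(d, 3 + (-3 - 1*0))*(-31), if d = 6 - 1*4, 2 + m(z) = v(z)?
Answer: 0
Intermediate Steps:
m(z) = -2 + z
d = 2 (d = 6 - 4 = 2)
T(h, Q) = √(-2 + Q + h) (T(h, Q) = √(h + (-2 + Q)) = √(-2 + Q + h))
T(d, 3 + (-3 - 1*0))*(-31) = √(-2 + (3 + (-3 - 1*0)) + 2)*(-31) = √(-2 + (3 + (-3 + 0)) + 2)*(-31) = √(-2 + (3 - 3) + 2)*(-31) = √(-2 + 0 + 2)*(-31) = √0*(-31) = 0*(-31) = 0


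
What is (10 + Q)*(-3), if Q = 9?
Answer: -57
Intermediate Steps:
(10 + Q)*(-3) = (10 + 9)*(-3) = 19*(-3) = -57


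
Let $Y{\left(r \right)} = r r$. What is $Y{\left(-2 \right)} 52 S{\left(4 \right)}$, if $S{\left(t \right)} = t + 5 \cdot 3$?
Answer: $3952$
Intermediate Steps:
$S{\left(t \right)} = 15 + t$ ($S{\left(t \right)} = t + 15 = 15 + t$)
$Y{\left(r \right)} = r^{2}$
$Y{\left(-2 \right)} 52 S{\left(4 \right)} = \left(-2\right)^{2} \cdot 52 \left(15 + 4\right) = 4 \cdot 52 \cdot 19 = 208 \cdot 19 = 3952$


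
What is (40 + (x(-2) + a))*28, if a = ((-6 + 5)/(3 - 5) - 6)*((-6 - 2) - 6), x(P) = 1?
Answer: 3304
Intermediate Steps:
a = 77 (a = (-1/(-2) - 6)*(-8 - 6) = (-1*(-½) - 6)*(-14) = (½ - 6)*(-14) = -11/2*(-14) = 77)
(40 + (x(-2) + a))*28 = (40 + (1 + 77))*28 = (40 + 78)*28 = 118*28 = 3304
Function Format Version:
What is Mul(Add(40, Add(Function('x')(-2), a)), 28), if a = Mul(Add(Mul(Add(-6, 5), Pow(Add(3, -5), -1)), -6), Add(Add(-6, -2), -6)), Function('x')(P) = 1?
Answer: 3304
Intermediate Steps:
a = 77 (a = Mul(Add(Mul(-1, Pow(-2, -1)), -6), Add(-8, -6)) = Mul(Add(Mul(-1, Rational(-1, 2)), -6), -14) = Mul(Add(Rational(1, 2), -6), -14) = Mul(Rational(-11, 2), -14) = 77)
Mul(Add(40, Add(Function('x')(-2), a)), 28) = Mul(Add(40, Add(1, 77)), 28) = Mul(Add(40, 78), 28) = Mul(118, 28) = 3304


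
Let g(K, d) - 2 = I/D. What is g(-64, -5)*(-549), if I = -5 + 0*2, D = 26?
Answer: -25803/26 ≈ -992.42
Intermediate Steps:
I = -5 (I = -5 + 0 = -5)
g(K, d) = 47/26 (g(K, d) = 2 - 5/26 = 47/26)
g(-64, -5)*(-549) = (47/26)*(-549) = -25803/26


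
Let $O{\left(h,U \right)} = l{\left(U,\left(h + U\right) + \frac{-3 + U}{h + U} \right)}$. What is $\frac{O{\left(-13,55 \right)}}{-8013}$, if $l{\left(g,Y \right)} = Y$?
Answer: $- \frac{908}{168273} \approx -0.005396$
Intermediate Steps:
$O{\left(h,U \right)} = U + h + \frac{-3 + U}{U + h}$ ($O{\left(h,U \right)} = \left(h + U\right) + \frac{-3 + U}{h + U} = \left(U + h\right) + \frac{-3 + U}{U + h} = U + h + \frac{-3 + U}{U + h}$)
$\frac{O{\left(-13,55 \right)}}{-8013} = \frac{\frac{1}{55 - 13} \left(-3 + 55 + \left(55 - 13\right)^{2}\right)}{-8013} = \frac{-3 + 55 + 42^{2}}{42} \left(- \frac{1}{8013}\right) = \frac{-3 + 55 + 1764}{42} \left(- \frac{1}{8013}\right) = \frac{1}{42} \cdot 1816 \left(- \frac{1}{8013}\right) = \frac{908}{21} \left(- \frac{1}{8013}\right) = - \frac{908}{168273}$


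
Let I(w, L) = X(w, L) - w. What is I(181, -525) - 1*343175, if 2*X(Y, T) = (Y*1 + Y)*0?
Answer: -343356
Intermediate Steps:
X(Y, T) = 0 (X(Y, T) = ((Y*1 + Y)*0)/2 = ((Y + Y)*0)/2 = ((2*Y)*0)/2 = (½)*0 = 0)
I(w, L) = -w (I(w, L) = 0 - w = -w)
I(181, -525) - 1*343175 = -1*181 - 1*343175 = -181 - 343175 = -343356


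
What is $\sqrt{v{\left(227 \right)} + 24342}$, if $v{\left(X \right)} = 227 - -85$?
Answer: $\sqrt{24654} \approx 157.02$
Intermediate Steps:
$v{\left(X \right)} = 312$ ($v{\left(X \right)} = 227 + 85 = 312$)
$\sqrt{v{\left(227 \right)} + 24342} = \sqrt{312 + 24342} = \sqrt{24654}$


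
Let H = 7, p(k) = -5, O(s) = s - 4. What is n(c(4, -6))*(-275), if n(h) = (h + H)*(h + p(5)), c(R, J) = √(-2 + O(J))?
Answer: 12925 - 1100*I*√3 ≈ 12925.0 - 1905.3*I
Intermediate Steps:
O(s) = -4 + s
c(R, J) = √(-6 + J) (c(R, J) = √(-2 + (-4 + J)) = √(-6 + J))
n(h) = (-5 + h)*(7 + h) (n(h) = (h + 7)*(h - 5) = (7 + h)*(-5 + h) = (-5 + h)*(7 + h))
n(c(4, -6))*(-275) = (-35 + (√(-6 - 6))² + 2*√(-6 - 6))*(-275) = (-35 + (√(-12))² + 2*√(-12))*(-275) = (-35 + (2*I*√3)² + 2*(2*I*√3))*(-275) = (-35 - 12 + 4*I*√3)*(-275) = (-47 + 4*I*√3)*(-275) = 12925 - 1100*I*√3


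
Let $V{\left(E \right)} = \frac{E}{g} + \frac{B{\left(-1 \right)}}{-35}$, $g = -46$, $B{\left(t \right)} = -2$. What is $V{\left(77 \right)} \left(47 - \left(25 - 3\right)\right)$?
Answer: $- \frac{13015}{322} \approx -40.419$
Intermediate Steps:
$V{\left(E \right)} = \frac{2}{35} - \frac{E}{46}$ ($V{\left(E \right)} = \frac{E}{-46} - \frac{2}{-35} = E \left(- \frac{1}{46}\right) - - \frac{2}{35} = - \frac{E}{46} + \frac{2}{35} = \frac{2}{35} - \frac{E}{46}$)
$V{\left(77 \right)} \left(47 - \left(25 - 3\right)\right) = \left(\frac{2}{35} - \frac{77}{46}\right) \left(47 - \left(25 - 3\right)\right) = \left(\frac{2}{35} - \frac{77}{46}\right) \left(47 - 22\right) = - \frac{2603 \left(47 - 22\right)}{1610} = \left(- \frac{2603}{1610}\right) 25 = - \frac{13015}{322}$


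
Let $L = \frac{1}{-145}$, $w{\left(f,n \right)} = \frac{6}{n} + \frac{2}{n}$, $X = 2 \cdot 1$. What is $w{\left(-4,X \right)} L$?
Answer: $- \frac{4}{145} \approx -0.027586$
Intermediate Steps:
$X = 2$
$w{\left(f,n \right)} = \frac{8}{n}$
$L = - \frac{1}{145} \approx -0.0068966$
$w{\left(-4,X \right)} L = \frac{8}{2} \left(- \frac{1}{145}\right) = 8 \cdot \frac{1}{2} \left(- \frac{1}{145}\right) = 4 \left(- \frac{1}{145}\right) = - \frac{4}{145}$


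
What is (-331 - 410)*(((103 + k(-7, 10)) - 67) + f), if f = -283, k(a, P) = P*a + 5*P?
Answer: 197847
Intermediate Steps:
k(a, P) = 5*P + P*a
(-331 - 410)*(((103 + k(-7, 10)) - 67) + f) = (-331 - 410)*(((103 + 10*(5 - 7)) - 67) - 283) = -741*(((103 + 10*(-2)) - 67) - 283) = -741*(((103 - 20) - 67) - 283) = -741*((83 - 67) - 283) = -741*(16 - 283) = -741*(-267) = 197847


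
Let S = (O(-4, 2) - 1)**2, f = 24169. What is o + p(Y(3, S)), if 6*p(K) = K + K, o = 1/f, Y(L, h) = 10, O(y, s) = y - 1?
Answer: 241693/72507 ≈ 3.3334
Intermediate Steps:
O(y, s) = -1 + y
S = 36 (S = ((-1 - 4) - 1)**2 = (-5 - 1)**2 = (-6)**2 = 36)
o = 1/24169 ≈ 4.1375e-5
p(K) = K/3 (p(K) = (K + K)/6 = (2*K)/6 = K/3)
o + p(Y(3, S)) = 1/24169 + (1/3)*10 = 1/24169 + 10/3 = 241693/72507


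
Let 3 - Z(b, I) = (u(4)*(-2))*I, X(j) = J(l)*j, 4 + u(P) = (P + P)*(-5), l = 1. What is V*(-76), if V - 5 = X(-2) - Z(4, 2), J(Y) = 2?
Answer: -13224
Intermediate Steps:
u(P) = -4 - 10*P (u(P) = -4 + (P + P)*(-5) = -4 + (2*P)*(-5) = -4 - 10*P)
X(j) = 2*j
Z(b, I) = 3 - 88*I (Z(b, I) = 3 - (-4 - 10*4)*(-2)*I = 3 - (-4 - 40)*(-2)*I = 3 - (-44*(-2))*I = 3 - 88*I)
V = 174 (V = 5 + (2*(-2) - (3 - 88*2)) = 5 + (-4 - (3 - 176)) = 5 + (-4 - 1*(-173)) = 5 + (-4 + 173) = 5 + 169 = 174)
V*(-76) = 174*(-76) = -13224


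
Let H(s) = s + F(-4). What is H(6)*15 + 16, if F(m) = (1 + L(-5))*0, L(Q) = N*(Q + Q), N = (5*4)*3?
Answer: 106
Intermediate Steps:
N = 60 (N = 20*3 = 60)
L(Q) = 120*Q (L(Q) = 60*(Q + Q) = 60*(2*Q) = 120*Q)
F(m) = 0 (F(m) = (1 + 120*(-5))*0 = (1 - 600)*0 = -599*0 = 0)
H(s) = s (H(s) = s + 0 = s)
H(6)*15 + 16 = 6*15 + 16 = 90 + 16 = 106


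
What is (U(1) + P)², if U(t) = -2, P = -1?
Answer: 9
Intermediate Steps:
(U(1) + P)² = (-2 - 1)² = (-3)² = 9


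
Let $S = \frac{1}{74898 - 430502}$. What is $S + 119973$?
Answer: $\frac{42662878691}{355604} \approx 1.1997 \cdot 10^{5}$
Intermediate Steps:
$S = - \frac{1}{355604}$ ($S = \frac{1}{-355604} = - \frac{1}{355604} \approx -2.8121 \cdot 10^{-6}$)
$S + 119973 = - \frac{1}{355604} + 119973 = \frac{42662878691}{355604}$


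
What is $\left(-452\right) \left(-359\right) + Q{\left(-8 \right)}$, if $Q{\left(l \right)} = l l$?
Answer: $162332$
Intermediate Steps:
$Q{\left(l \right)} = l^{2}$
$\left(-452\right) \left(-359\right) + Q{\left(-8 \right)} = \left(-452\right) \left(-359\right) + \left(-8\right)^{2} = 162268 + 64 = 162332$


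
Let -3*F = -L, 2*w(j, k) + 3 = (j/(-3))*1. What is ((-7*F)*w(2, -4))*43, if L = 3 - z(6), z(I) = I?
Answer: -3311/6 ≈ -551.83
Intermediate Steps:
L = -3 (L = 3 - 1*6 = 3 - 6 = -3)
w(j, k) = -3/2 - j/6 (w(j, k) = -3/2 + ((j/(-3))*1)/2 = -3/2 + ((j*(-1/3))*1)/2 = -3/2 + (-j/3*1)/2 = -3/2 + (-j/3)/2 = -3/2 - j/6)
F = -1 (F = -(-1)*(-3)/3 = -1/3*3 = -1)
((-7*F)*w(2, -4))*43 = ((-7*(-1))*(-3/2 - 1/6*2))*43 = (7*(-3/2 - 1/3))*43 = (7*(-11/6))*43 = -77/6*43 = -3311/6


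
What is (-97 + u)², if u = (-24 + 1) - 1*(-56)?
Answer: 4096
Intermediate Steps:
u = 33 (u = -23 + 56 = 33)
(-97 + u)² = (-97 + 33)² = (-64)² = 4096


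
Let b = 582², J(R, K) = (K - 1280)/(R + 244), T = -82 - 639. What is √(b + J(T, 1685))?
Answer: 3*√105719259/53 ≈ 582.00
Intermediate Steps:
T = -721
J(R, K) = (-1280 + K)/(244 + R)
b = 338724
√(b + J(T, 1685)) = √(338724 + (-1280 + 1685)/(244 - 721)) = √(338724 + 405/(-477)) = √(338724 - 1/477*405) = √(338724 - 45/53) = √(17952327/53) = 3*√105719259/53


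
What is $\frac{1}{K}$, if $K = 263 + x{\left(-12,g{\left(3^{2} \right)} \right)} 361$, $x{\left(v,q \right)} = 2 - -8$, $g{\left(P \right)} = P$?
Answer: $\frac{1}{3873} \approx 0.0002582$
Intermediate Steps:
$x{\left(v,q \right)} = 10$ ($x{\left(v,q \right)} = 2 + 8 = 10$)
$K = 3873$ ($K = 263 + 10 \cdot 361 = 263 + 3610 = 3873$)
$\frac{1}{K} = \frac{1}{3873}$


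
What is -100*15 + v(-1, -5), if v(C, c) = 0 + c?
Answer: -1505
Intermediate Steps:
v(C, c) = c
-100*15 + v(-1, -5) = -100*15 - 5 = -1500 - 5 = -1505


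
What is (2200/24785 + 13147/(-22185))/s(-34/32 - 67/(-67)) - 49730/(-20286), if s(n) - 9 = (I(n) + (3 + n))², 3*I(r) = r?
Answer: 756952136275973/312446104009515 ≈ 2.4227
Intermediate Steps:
I(r) = r/3
s(n) = 9 + (3 + 4*n/3)² (s(n) = 9 + (n/3 + (3 + n))² = 9 + (3 + 4*n/3)²)
(2200/24785 + 13147/(-22185))/s(-34/32 - 67/(-67)) - 49730/(-20286) = (2200/24785 + 13147/(-22185))/(9 + (9 + 4*(-34/32 - 67/(-67)))²/9) - 49730/(-20286) = (2200*(1/24785) + 13147*(-1/22185))/(9 + (9 + 4*(-34*1/32 - 67*(-1/67)))²/9) - 49730*(-1/20286) = (440/4957 - 13147/22185)/(9 + (9 + 4*(-17/16 + 1))²/9) + 24865/10143 = -55408279/(109971045*(9 + (9 + 4*(-1/16))²/9)) + 24865/10143 = -55408279/(109971045*(9 + (9 - ¼)²/9)) + 24865/10143 = -55408279/(109971045*(9 + (35/4)²/9)) + 24865/10143 = -55408279/(109971045*(9 + (⅑)*(1225/16))) + 24865/10143 = -55408279/(109971045*(9 + 1225/144)) + 24865/10143 = -55408279/(109971045*2521/144) + 24865/10143 = -55408279/109971045*144/2521 + 24865/10143 = -886532464/30804111605 + 24865/10143 = 756952136275973/312446104009515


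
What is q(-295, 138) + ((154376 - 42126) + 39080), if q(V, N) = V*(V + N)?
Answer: 197645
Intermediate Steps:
q(V, N) = V*(N + V)
q(-295, 138) + ((154376 - 42126) + 39080) = -295*(138 - 295) + ((154376 - 42126) + 39080) = -295*(-157) + (112250 + 39080) = 46315 + 151330 = 197645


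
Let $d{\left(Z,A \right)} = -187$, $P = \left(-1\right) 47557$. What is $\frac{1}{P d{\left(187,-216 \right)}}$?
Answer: $\frac{1}{8893159} \approx 1.1245 \cdot 10^{-7}$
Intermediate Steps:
$P = -47557$
$\frac{1}{P d{\left(187,-216 \right)}} = \frac{1}{\left(-47557\right) \left(-187\right)} = \left(- \frac{1}{47557}\right) \left(- \frac{1}{187}\right) = \frac{1}{8893159}$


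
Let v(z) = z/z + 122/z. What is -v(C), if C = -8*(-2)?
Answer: -69/8 ≈ -8.6250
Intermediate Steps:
C = 16
v(z) = 1 + 122/z
-v(C) = -(122 + 16)/16 = -138/16 = -1*69/8 = -69/8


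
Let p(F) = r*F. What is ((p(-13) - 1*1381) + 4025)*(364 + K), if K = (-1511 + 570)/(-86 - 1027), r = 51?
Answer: 114918659/159 ≈ 7.2276e+5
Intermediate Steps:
p(F) = 51*F
K = 941/1113 (K = -941/(-1113) = -941*(-1/1113) = 941/1113 ≈ 0.84546)
((p(-13) - 1*1381) + 4025)*(364 + K) = ((51*(-13) - 1*1381) + 4025)*(364 + 941/1113) = ((-663 - 1381) + 4025)*(406073/1113) = (-2044 + 4025)*(406073/1113) = 1981*(406073/1113) = 114918659/159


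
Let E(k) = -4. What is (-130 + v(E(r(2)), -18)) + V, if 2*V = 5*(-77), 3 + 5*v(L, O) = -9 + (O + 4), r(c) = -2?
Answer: -3277/10 ≈ -327.70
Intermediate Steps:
v(L, O) = -8/5 + O/5 (v(L, O) = -⅗ + (-9 + (O + 4))/5 = -⅗ + (-9 + (4 + O))/5 = -⅗ + (-5 + O)/5 = -⅗ + (-1 + O/5) = -8/5 + O/5)
V = -385/2 (V = (5*(-77))/2 = (½)*(-385) = -385/2 ≈ -192.50)
(-130 + v(E(r(2)), -18)) + V = (-130 + (-8/5 + (⅕)*(-18))) - 385/2 = (-130 + (-8/5 - 18/5)) - 385/2 = (-130 - 26/5) - 385/2 = -676/5 - 385/2 = -3277/10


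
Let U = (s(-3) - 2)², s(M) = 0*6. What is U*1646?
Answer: 6584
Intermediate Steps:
s(M) = 0
U = 4 (U = (0 - 2)² = (-2)² = 4)
U*1646 = 4*1646 = 6584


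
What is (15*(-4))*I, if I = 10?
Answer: -600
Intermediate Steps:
(15*(-4))*I = (15*(-4))*10 = -60*10 = -600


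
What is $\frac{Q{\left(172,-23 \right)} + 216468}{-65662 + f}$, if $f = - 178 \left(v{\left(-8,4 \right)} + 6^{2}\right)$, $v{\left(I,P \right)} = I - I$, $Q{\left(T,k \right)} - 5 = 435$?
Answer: $- \frac{108454}{36035} \approx -3.0097$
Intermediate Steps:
$Q{\left(T,k \right)} = 440$ ($Q{\left(T,k \right)} = 5 + 435 = 440$)
$v{\left(I,P \right)} = 0$
$f = -6408$ ($f = - 178 \left(0 + 6^{2}\right) = - 178 \left(0 + 36\right) = \left(-178\right) 36 = -6408$)
$\frac{Q{\left(172,-23 \right)} + 216468}{-65662 + f} = \frac{440 + 216468}{-65662 - 6408} = \frac{216908}{-72070} = 216908 \left(- \frac{1}{72070}\right) = - \frac{108454}{36035}$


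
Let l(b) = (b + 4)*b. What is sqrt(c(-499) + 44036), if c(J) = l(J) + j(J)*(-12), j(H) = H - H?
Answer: sqrt(291041) ≈ 539.48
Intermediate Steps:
j(H) = 0
l(b) = b*(4 + b) (l(b) = (4 + b)*b = b*(4 + b))
c(J) = J*(4 + J) (c(J) = J*(4 + J) + 0*(-12) = J*(4 + J) + 0 = J*(4 + J))
sqrt(c(-499) + 44036) = sqrt(-499*(4 - 499) + 44036) = sqrt(-499*(-495) + 44036) = sqrt(247005 + 44036) = sqrt(291041)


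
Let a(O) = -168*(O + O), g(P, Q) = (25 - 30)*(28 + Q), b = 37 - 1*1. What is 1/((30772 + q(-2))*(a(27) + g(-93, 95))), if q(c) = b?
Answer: -1/298437096 ≈ -3.3508e-9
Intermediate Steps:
b = 36 (b = 37 - 1 = 36)
q(c) = 36
g(P, Q) = -140 - 5*Q (g(P, Q) = -5*(28 + Q) = -140 - 5*Q)
a(O) = -336*O
1/((30772 + q(-2))*(a(27) + g(-93, 95))) = 1/((30772 + 36)*(-336*27 + (-140 - 5*95))) = 1/(30808*(-9072 + (-140 - 475))) = 1/(30808*(-9072 - 615)) = 1/(30808*(-9687)) = 1/(-298437096) = -1/298437096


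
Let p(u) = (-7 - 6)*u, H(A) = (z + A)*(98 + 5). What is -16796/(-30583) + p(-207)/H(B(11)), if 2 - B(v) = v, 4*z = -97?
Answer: -118976/502949 ≈ -0.23656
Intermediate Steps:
z = -97/4 (z = (1/4)*(-97) = -97/4 ≈ -24.250)
B(v) = 2 - v
H(A) = -9991/4 + 103*A (H(A) = (-97/4 + A)*(98 + 5) = (-97/4 + A)*103 = -9991/4 + 103*A)
p(u) = -13*u
-16796/(-30583) + p(-207)/H(B(11)) = -16796/(-30583) + (-13*(-207))/(-9991/4 + 103*(2 - 1*11)) = -16796*(-1/30583) + 2691/(-9991/4 + 103*(2 - 11)) = 988/1799 + 2691/(-9991/4 + 103*(-9)) = 988/1799 + 2691/(-9991/4 - 927) = 988/1799 + 2691/(-13699/4) = 988/1799 + 2691*(-4/13699) = 988/1799 - 10764/13699 = -118976/502949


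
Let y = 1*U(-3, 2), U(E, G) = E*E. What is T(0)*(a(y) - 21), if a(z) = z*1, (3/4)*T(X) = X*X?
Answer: 0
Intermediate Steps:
U(E, G) = E²
T(X) = 4*X²/3 (T(X) = 4*(X*X)/3 = 4*X²/3)
y = 9 (y = 1*(-3)² = 1*9 = 9)
a(z) = z
T(0)*(a(y) - 21) = ((4/3)*0²)*(9 - 21) = ((4/3)*0)*(-12) = 0*(-12) = 0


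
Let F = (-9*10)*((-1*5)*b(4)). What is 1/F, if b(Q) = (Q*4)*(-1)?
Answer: -1/7200 ≈ -0.00013889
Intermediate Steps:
b(Q) = -4*Q (b(Q) = (4*Q)*(-1) = -4*Q)
F = -7200 (F = (-9*10)*((-1*5)*(-4*4)) = -(-450)*(-16) = -90*80 = -7200)
1/F = 1/(-7200) = -1/7200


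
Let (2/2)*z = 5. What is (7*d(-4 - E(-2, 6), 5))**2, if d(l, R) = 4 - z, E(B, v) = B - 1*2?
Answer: 49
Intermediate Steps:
z = 5
E(B, v) = -2 + B (E(B, v) = B - 2 = -2 + B)
d(l, R) = -1 (d(l, R) = 4 - 1*5 = 4 - 5 = -1)
(7*d(-4 - E(-2, 6), 5))**2 = (7*(-1))**2 = (-7)**2 = 49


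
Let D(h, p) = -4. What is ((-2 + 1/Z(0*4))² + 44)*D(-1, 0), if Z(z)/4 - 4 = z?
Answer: -12225/64 ≈ -191.02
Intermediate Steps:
Z(z) = 16 + 4*z
((-2 + 1/Z(0*4))² + 44)*D(-1, 0) = ((-2 + 1/(16 + 4*(0*4)))² + 44)*(-4) = ((-2 + 1/(16 + 4*0))² + 44)*(-4) = ((-2 + 1/(16 + 0))² + 44)*(-4) = ((-2 + 1/16)² + 44)*(-4) = ((-31/16)² + 44)*(-4) = (961/256 + 44)*(-4) = (12225/256)*(-4) = -12225/64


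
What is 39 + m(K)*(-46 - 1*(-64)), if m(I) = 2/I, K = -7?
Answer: 237/7 ≈ 33.857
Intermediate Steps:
39 + m(K)*(-46 - 1*(-64)) = 39 + (2/(-7))*(-46 - 1*(-64)) = 39 + (2*(-⅐))*(-46 + 64) = 39 - 2/7*18 = 39 - 36/7 = 237/7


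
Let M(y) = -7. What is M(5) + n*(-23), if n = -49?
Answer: 1120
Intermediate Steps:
M(5) + n*(-23) = -7 - 49*(-23) = -7 + 1127 = 1120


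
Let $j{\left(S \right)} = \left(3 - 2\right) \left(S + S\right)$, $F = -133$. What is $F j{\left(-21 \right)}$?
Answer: $5586$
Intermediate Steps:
$j{\left(S \right)} = 2 S$ ($j{\left(S \right)} = 1 \cdot 2 S = 2 S$)
$F j{\left(-21 \right)} = - 133 \cdot 2 \left(-21\right) = \left(-133\right) \left(-42\right) = 5586$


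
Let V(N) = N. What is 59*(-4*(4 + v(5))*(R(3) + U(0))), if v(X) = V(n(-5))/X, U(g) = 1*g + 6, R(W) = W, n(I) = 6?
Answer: -55224/5 ≈ -11045.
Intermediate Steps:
U(g) = 6 + g (U(g) = g + 6 = 6 + g)
v(X) = 6/X
59*(-4*(4 + v(5))*(R(3) + U(0))) = 59*(-4*(4 + 6/5)*(3 + (6 + 0))) = 59*(-4*(4 + 6*(1/5))*(3 + 6)) = 59*(-4*(4 + 6/5)*9) = 59*(-104*9/5) = 59*(-4*234/5) = 59*(-936/5) = -55224/5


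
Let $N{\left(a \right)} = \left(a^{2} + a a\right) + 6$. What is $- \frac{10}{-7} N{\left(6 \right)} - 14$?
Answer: $\frac{682}{7} \approx 97.429$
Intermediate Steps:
$N{\left(a \right)} = 6 + 2 a^{2}$ ($N{\left(a \right)} = \left(a^{2} + a^{2}\right) + 6 = 2 a^{2} + 6 = 6 + 2 a^{2}$)
$- \frac{10}{-7} N{\left(6 \right)} - 14 = - \frac{10}{-7} \left(6 + 2 \cdot 6^{2}\right) - 14 = \left(-10\right) \left(- \frac{1}{7}\right) \left(6 + 2 \cdot 36\right) - 14 = \frac{10 \left(6 + 72\right)}{7} - 14 = \frac{10}{7} \cdot 78 - 14 = \frac{780}{7} - 14 = \frac{682}{7}$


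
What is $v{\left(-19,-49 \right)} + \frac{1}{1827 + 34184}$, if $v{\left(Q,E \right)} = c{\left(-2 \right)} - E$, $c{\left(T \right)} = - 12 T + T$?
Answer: $\frac{2556782}{36011} \approx 71.0$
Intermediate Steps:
$c{\left(T \right)} = - 11 T$
$v{\left(Q,E \right)} = 22 - E$ ($v{\left(Q,E \right)} = \left(-11\right) \left(-2\right) - E = 22 - E$)
$v{\left(-19,-49 \right)} + \frac{1}{1827 + 34184} = \left(22 - -49\right) + \frac{1}{1827 + 34184} = \left(22 + 49\right) + \frac{1}{36011} = 71 + \frac{1}{36011} = \frac{2556782}{36011}$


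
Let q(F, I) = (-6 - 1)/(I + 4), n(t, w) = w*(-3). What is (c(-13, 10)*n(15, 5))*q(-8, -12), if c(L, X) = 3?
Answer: -315/8 ≈ -39.375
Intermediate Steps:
n(t, w) = -3*w
q(F, I) = -7/(4 + I)
(c(-13, 10)*n(15, 5))*q(-8, -12) = (3*(-3*5))*(-7/(4 - 12)) = (3*(-15))*(-7/(-8)) = -(-315)*(-1)/8 = -45*7/8 = -315/8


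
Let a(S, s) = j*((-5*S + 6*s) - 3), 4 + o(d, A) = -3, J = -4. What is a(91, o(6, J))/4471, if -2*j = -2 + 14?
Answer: 3000/4471 ≈ 0.67099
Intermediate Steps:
o(d, A) = -7 (o(d, A) = -4 - 3 = -7)
j = -6 (j = -(-2 + 14)/2 = -½*12 = -6)
a(S, s) = 18 - 36*s + 30*S (a(S, s) = -6*((-5*S + 6*s) - 3) = -6*(-3 - 5*S + 6*s) = 18 - 36*s + 30*S)
a(91, o(6, J))/4471 = (18 - 36*(-7) + 30*91)/4471 = (18 + 252 + 2730)*(1/4471) = 3000*(1/4471) = 3000/4471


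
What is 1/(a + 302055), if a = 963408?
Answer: 1/1265463 ≈ 7.9022e-7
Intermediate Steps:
1/(a + 302055) = 1/(963408 + 302055) = 1/1265463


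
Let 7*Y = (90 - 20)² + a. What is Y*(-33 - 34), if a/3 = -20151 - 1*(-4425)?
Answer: 2832626/7 ≈ 4.0466e+5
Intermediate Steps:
a = -47178 (a = 3*(-20151 - 1*(-4425)) = 3*(-20151 + 4425) = 3*(-15726) = -47178)
Y = -42278/7 (Y = ((90 - 20)² - 47178)/7 = (70² - 47178)/7 = (4900 - 47178)/7 = (⅐)*(-42278) = -42278/7 ≈ -6039.7)
Y*(-33 - 34) = -42278*(-33 - 34)/7 = -42278/7*(-67) = 2832626/7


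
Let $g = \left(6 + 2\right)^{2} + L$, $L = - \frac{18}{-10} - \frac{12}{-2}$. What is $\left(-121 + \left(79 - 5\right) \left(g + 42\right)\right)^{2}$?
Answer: $\frac{1722333001}{25} \approx 6.8893 \cdot 10^{7}$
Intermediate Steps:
$L = \frac{39}{5}$ ($L = \left(-18\right) \left(- \frac{1}{10}\right) - -6 = \frac{9}{5} + 6 = \frac{39}{5} \approx 7.8$)
$g = \frac{359}{5}$ ($g = \left(6 + 2\right)^{2} + \frac{39}{5} = 8^{2} + \frac{39}{5} = 64 + \frac{39}{5} = \frac{359}{5} \approx 71.8$)
$\left(-121 + \left(79 - 5\right) \left(g + 42\right)\right)^{2} = \left(-121 + \left(79 - 5\right) \left(\frac{359}{5} + 42\right)\right)^{2} = \left(-121 + 74 \cdot \frac{569}{5}\right)^{2} = \left(-121 + \frac{42106}{5}\right)^{2} = \left(\frac{41501}{5}\right)^{2} = \frac{1722333001}{25}$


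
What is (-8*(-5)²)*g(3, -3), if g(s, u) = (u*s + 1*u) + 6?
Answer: 1200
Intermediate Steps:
g(s, u) = 6 + u + s*u (g(s, u) = (s*u + u) + 6 = (u + s*u) + 6 = 6 + u + s*u)
(-8*(-5)²)*g(3, -3) = (-8*(-5)²)*(6 - 3 + 3*(-3)) = (-8*25)*(6 - 3 - 9) = -200*(-6) = 1200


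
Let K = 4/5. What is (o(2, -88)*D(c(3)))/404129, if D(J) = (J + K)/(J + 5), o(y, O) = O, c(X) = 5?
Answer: -116/918475 ≈ -0.00012630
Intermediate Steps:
K = ⅘ (K = 4*(⅕) = ⅘ ≈ 0.80000)
D(J) = (⅘ + J)/(5 + J) (D(J) = (J + ⅘)/(J + 5) = (⅘ + J)/(5 + J))
(o(2, -88)*D(c(3)))/404129 = -88*(⅘ + 5)/(5 + 5)/404129 = -88*29/(10*5)*(1/404129) = -44*29/(5*5)*(1/404129) = -88*29/50*(1/404129) = -1276/25*1/404129 = -116/918475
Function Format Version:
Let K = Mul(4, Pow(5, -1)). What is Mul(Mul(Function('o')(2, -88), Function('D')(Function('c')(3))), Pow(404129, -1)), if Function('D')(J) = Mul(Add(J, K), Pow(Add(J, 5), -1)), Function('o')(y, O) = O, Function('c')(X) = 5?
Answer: Rational(-116, 918475) ≈ -0.00012630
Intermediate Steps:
K = Rational(4, 5) (K = Mul(4, Rational(1, 5)) = Rational(4, 5) ≈ 0.80000)
Function('D')(J) = Mul(Pow(Add(5, J), -1), Add(Rational(4, 5), J)) (Function('D')(J) = Mul(Add(J, Rational(4, 5)), Pow(Add(J, 5), -1)) = Mul(Add(Rational(4, 5), J), Pow(Add(5, J), -1)) = Mul(Pow(Add(5, J), -1), Add(Rational(4, 5), J)))
Mul(Mul(Function('o')(2, -88), Function('D')(Function('c')(3))), Pow(404129, -1)) = Mul(Mul(-88, Mul(Pow(Add(5, 5), -1), Add(Rational(4, 5), 5))), Pow(404129, -1)) = Mul(Mul(-88, Mul(Pow(10, -1), Rational(29, 5))), Rational(1, 404129)) = Mul(Mul(-88, Mul(Rational(1, 10), Rational(29, 5))), Rational(1, 404129)) = Mul(Mul(-88, Rational(29, 50)), Rational(1, 404129)) = Mul(Rational(-1276, 25), Rational(1, 404129)) = Rational(-116, 918475)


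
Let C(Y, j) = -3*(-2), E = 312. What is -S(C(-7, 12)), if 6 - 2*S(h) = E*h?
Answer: 933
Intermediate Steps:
C(Y, j) = 6
S(h) = 3 - 156*h
-S(C(-7, 12)) = -(3 - 156*6) = -(3 - 936) = -1*(-933) = 933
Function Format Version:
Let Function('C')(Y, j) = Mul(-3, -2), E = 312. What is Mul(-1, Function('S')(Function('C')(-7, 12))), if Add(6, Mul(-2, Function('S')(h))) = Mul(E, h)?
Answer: 933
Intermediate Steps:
Function('C')(Y, j) = 6
Function('S')(h) = Add(3, Mul(-156, h)) (Function('S')(h) = Add(3, Mul(Rational(-1, 2), Mul(312, h))) = Add(3, Mul(-156, h)))
Mul(-1, Function('S')(Function('C')(-7, 12))) = Mul(-1, Add(3, Mul(-156, 6))) = Mul(-1, Add(3, -936)) = Mul(-1, -933) = 933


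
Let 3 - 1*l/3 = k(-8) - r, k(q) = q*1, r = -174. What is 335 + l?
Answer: -154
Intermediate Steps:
k(q) = q
l = -489 (l = 9 - 3*(-8 - 1*(-174)) = 9 - 3*(-8 + 174) = 9 - 3*166 = 9 - 498 = -489)
335 + l = 335 - 489 = -154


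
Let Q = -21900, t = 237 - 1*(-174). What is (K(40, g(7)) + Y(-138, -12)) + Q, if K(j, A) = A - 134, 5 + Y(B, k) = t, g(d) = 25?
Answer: -21603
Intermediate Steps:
t = 411 (t = 237 + 174 = 411)
Y(B, k) = 406 (Y(B, k) = -5 + 411 = 406)
K(j, A) = -134 + A
(K(40, g(7)) + Y(-138, -12)) + Q = ((-134 + 25) + 406) - 21900 = (-109 + 406) - 21900 = 297 - 21900 = -21603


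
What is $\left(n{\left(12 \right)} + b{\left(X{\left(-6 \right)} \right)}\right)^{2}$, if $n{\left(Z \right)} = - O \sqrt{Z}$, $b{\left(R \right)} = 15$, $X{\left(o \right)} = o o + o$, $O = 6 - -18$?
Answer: $7137 - 1440 \sqrt{3} \approx 4642.8$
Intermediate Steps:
$O = 24$ ($O = 6 + 18 = 24$)
$X{\left(o \right)} = o + o^{2}$ ($X{\left(o \right)} = o^{2} + o = o + o^{2}$)
$n{\left(Z \right)} = - 24 \sqrt{Z}$ ($n{\left(Z \right)} = \left(-1\right) 24 \sqrt{Z} = - 24 \sqrt{Z}$)
$\left(n{\left(12 \right)} + b{\left(X{\left(-6 \right)} \right)}\right)^{2} = \left(- 24 \sqrt{12} + 15\right)^{2} = \left(- 24 \cdot 2 \sqrt{3} + 15\right)^{2} = \left(- 48 \sqrt{3} + 15\right)^{2} = \left(15 - 48 \sqrt{3}\right)^{2}$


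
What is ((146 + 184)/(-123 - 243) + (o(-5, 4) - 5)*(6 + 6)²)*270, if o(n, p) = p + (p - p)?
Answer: -2386530/61 ≈ -39123.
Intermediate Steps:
o(n, p) = p (o(n, p) = p + 0 = p)
((146 + 184)/(-123 - 243) + (o(-5, 4) - 5)*(6 + 6)²)*270 = ((146 + 184)/(-123 - 243) + (4 - 5)*(6 + 6)²)*270 = (330/(-366) - 1*12²)*270 = (330*(-1/366) - 1*144)*270 = (-55/61 - 144)*270 = -8839/61*270 = -2386530/61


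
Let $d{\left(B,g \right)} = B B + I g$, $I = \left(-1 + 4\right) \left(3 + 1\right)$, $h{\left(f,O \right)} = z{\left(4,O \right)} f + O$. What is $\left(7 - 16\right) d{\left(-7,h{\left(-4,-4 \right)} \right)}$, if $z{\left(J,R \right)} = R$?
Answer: $-1737$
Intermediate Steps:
$h{\left(f,O \right)} = O + O f$ ($h{\left(f,O \right)} = O f + O = O + O f$)
$I = 12$ ($I = 3 \cdot 4 = 12$)
$d{\left(B,g \right)} = B^{2} + 12 g$ ($d{\left(B,g \right)} = B B + 12 g = B^{2} + 12 g$)
$\left(7 - 16\right) d{\left(-7,h{\left(-4,-4 \right)} \right)} = \left(7 - 16\right) \left(\left(-7\right)^{2} + 12 \left(- 4 \left(1 - 4\right)\right)\right) = - 9 \left(49 + 12 \left(\left(-4\right) \left(-3\right)\right)\right) = - 9 \left(49 + 12 \cdot 12\right) = - 9 \left(49 + 144\right) = \left(-9\right) 193 = -1737$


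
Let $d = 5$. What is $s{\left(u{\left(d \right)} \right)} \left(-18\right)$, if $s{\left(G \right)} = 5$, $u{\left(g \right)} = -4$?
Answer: $-90$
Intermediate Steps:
$s{\left(u{\left(d \right)} \right)} \left(-18\right) = 5 \left(-18\right) = -90$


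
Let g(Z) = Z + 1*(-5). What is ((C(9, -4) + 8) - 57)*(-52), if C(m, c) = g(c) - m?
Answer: 3484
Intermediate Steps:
g(Z) = -5 + Z (g(Z) = Z - 5 = -5 + Z)
C(m, c) = -5 + c - m (C(m, c) = (-5 + c) - m = -5 + c - m)
((C(9, -4) + 8) - 57)*(-52) = (((-5 - 4 - 1*9) + 8) - 57)*(-52) = (((-5 - 4 - 9) + 8) - 57)*(-52) = ((-18 + 8) - 57)*(-52) = (-10 - 57)*(-52) = -67*(-52) = 3484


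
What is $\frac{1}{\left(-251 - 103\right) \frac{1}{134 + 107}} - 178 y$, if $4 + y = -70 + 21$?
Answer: $\frac{3339395}{354} \approx 9433.3$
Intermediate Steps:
$y = -53$ ($y = -4 + \left(-70 + 21\right) = -4 - 49 = -53$)
$\frac{1}{\left(-251 - 103\right) \frac{1}{134 + 107}} - 178 y = \frac{1}{\left(-251 - 103\right) \frac{1}{134 + 107}} - -9434 = \frac{1}{\left(-354\right) \frac{1}{241}} + 9434 = \frac{1}{- \frac{354}{241}} + 9434 = - \frac{241}{354} + 9434 = \frac{3339395}{354}$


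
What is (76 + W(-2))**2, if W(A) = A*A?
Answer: 6400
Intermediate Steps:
W(A) = A**2
(76 + W(-2))**2 = (76 + (-2)**2)**2 = (76 + 4)**2 = 80**2 = 6400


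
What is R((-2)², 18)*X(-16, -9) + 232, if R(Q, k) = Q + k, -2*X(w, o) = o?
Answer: 331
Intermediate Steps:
X(w, o) = -o/2
R((-2)², 18)*X(-16, -9) + 232 = ((-2)² + 18)*(-½*(-9)) + 232 = (4 + 18)*(9/2) + 232 = 22*(9/2) + 232 = 99 + 232 = 331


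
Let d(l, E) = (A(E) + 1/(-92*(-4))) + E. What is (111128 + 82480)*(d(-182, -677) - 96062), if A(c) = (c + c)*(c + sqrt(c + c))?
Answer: 7302172400793/46 - 262145232*I*sqrt(1354) ≈ 1.5874e+11 - 9.6461e+9*I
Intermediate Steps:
A(c) = 2*c*(c + sqrt(2)*sqrt(c)) (A(c) = (2*c)*(c + sqrt(2*c)) = (2*c)*(c + sqrt(2)*sqrt(c)) = 2*c*(c + sqrt(2)*sqrt(c)))
d(l, E) = 1/368 + E + 2*E**2 + 2*sqrt(2)*E**(3/2) (d(l, E) = ((2*E**2 + 2*sqrt(2)*E**(3/2)) + 1/(-92*(-4))) + E = ((2*E**2 + 2*sqrt(2)*E**(3/2)) + 1/368) + E = (1/368 + 2*E**2 + 2*sqrt(2)*E**(3/2)) + E = 1/368 + E + 2*E**2 + 2*sqrt(2)*E**(3/2))
(111128 + 82480)*(d(-182, -677) - 96062) = (111128 + 82480)*((1/368 - 677 + 2*(-677)**2 + 2*sqrt(2)*(-677)**(3/2)) - 96062) = 193608*((1/368 - 677 + 2*458329 + 2*sqrt(2)*(-677*I*sqrt(677))) - 96062) = 193608*((1/368 - 677 + 916658 - 1354*I*sqrt(1354)) - 96062) = 193608*((337081009/368 - 1354*I*sqrt(1354)) - 96062) = 193608*(301730193/368 - 1354*I*sqrt(1354)) = 7302172400793/46 - 262145232*I*sqrt(1354)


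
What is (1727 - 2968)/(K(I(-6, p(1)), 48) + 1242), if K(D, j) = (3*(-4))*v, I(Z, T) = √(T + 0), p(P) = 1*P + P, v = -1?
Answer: -1241/1254 ≈ -0.98963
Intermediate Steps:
p(P) = 2*P (p(P) = P + P = 2*P)
I(Z, T) = √T
K(D, j) = 12 (K(D, j) = (3*(-4))*(-1) = -12*(-1) = 12)
(1727 - 2968)/(K(I(-6, p(1)), 48) + 1242) = (1727 - 2968)/(12 + 1242) = -1241/1254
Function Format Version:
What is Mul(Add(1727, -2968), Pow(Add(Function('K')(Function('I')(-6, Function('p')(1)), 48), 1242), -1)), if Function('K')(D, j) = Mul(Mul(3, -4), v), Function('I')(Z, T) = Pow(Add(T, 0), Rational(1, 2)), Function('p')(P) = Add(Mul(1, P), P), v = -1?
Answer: Rational(-1241, 1254) ≈ -0.98963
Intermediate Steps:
Function('p')(P) = Mul(2, P) (Function('p')(P) = Add(P, P) = Mul(2, P))
Function('I')(Z, T) = Pow(T, Rational(1, 2))
Function('K')(D, j) = 12 (Function('K')(D, j) = Mul(Mul(3, -4), -1) = Mul(-12, -1) = 12)
Mul(Add(1727, -2968), Pow(Add(Function('K')(Function('I')(-6, Function('p')(1)), 48), 1242), -1)) = Mul(Add(1727, -2968), Pow(Add(12, 1242), -1)) = Mul(-1241, Pow(1254, -1)) = Mul(-1241, Rational(1, 1254)) = Rational(-1241, 1254)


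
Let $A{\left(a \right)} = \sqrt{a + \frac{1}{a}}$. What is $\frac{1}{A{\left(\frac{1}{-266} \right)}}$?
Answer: $- \frac{i \sqrt{18821362}}{70757} \approx - 0.061314 i$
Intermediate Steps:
$\frac{1}{A{\left(\frac{1}{-266} \right)}} = \frac{1}{\sqrt{\frac{1}{-266} + \frac{1}{\frac{1}{-266}}}} = \frac{1}{\sqrt{- \frac{1}{266} + \frac{1}{- \frac{1}{266}}}} = \frac{1}{\sqrt{- \frac{1}{266} - 266}} = \frac{1}{\sqrt{- \frac{70757}{266}}} = \frac{1}{\frac{1}{266} i \sqrt{18821362}} = - \frac{i \sqrt{18821362}}{70757}$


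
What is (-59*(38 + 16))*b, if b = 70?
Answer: -223020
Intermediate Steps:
(-59*(38 + 16))*b = -59*(38 + 16)*70 = -59*54*70 = -3186*70 = -223020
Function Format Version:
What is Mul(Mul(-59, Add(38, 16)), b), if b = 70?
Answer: -223020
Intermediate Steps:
Mul(Mul(-59, Add(38, 16)), b) = Mul(Mul(-59, Add(38, 16)), 70) = Mul(Mul(-59, 54), 70) = Mul(-3186, 70) = -223020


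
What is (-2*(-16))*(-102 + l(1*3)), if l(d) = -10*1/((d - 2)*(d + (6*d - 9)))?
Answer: -9872/3 ≈ -3290.7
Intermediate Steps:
l(d) = -10/((-9 + 7*d)*(-2 + d)) (l(d) = -10*1/((-2 + d)*(d + (-9 + 6*d))) = -10*1/((-9 + 7*d)*(-2 + d)) = -10/((-9 + 7*d)*(-2 + d)))
(-2*(-16))*(-102 + l(1*3)) = (-2*(-16))*(-102 - 10/(18 - 23*3 + 7*(1*3)²)) = 32*(-102 - 10/(18 - 23*3 + 7*3²)) = 32*(-102 - 10/(18 - 69 + 7*9)) = 32*(-102 - 10/(18 - 69 + 63)) = 32*(-102 - 10/12) = 32*(-102 - 10*1/12) = 32*(-102 - ⅚) = 32*(-617/6) = -9872/3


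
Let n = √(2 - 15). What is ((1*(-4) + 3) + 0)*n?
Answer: -I*√13 ≈ -3.6056*I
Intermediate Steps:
n = I*√13 (n = √(-13) = I*√13 ≈ 3.6056*I)
((1*(-4) + 3) + 0)*n = ((1*(-4) + 3) + 0)*(I*√13) = ((-4 + 3) + 0)*(I*√13) = (-1 + 0)*(I*√13) = -I*√13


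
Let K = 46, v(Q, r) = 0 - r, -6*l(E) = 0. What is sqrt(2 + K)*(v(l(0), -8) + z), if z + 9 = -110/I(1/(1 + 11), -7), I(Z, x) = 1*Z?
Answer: -5284*sqrt(3) ≈ -9152.2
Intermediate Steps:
l(E) = 0 (l(E) = -1/6*0 = 0)
v(Q, r) = -r
I(Z, x) = Z
z = -1329 (z = -9 - 110/(1/(1 + 11)) = -9 - 110/(1/12) = -9 - 110/1/12 = -9 - 110*12 = -9 - 1320 = -1329)
sqrt(2 + K)*(v(l(0), -8) + z) = sqrt(2 + 46)*(-1*(-8) - 1329) = sqrt(48)*(8 - 1329) = (4*sqrt(3))*(-1321) = -5284*sqrt(3)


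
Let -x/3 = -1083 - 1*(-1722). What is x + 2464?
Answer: 547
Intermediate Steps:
x = -1917 (x = -3*(-1083 - 1*(-1722)) = -3*(-1083 + 1722) = -3*639 = -1917)
x + 2464 = -1917 + 2464 = 547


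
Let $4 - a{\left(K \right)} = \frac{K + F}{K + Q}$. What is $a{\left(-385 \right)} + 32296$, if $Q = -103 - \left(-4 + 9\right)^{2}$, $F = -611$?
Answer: $\frac{5522968}{171} \approx 32298.0$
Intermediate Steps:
$Q = -128$ ($Q = -103 - 5^{2} = -103 - 25 = -128$)
$a{\left(K \right)} = 4 - \frac{-611 + K}{-128 + K}$ ($a{\left(K \right)} = 4 - \frac{K - 611}{K - 128} = 4 - \frac{-611 + K}{-128 + K}$)
$a{\left(-385 \right)} + 32296 = \frac{3 \left(33 - 385\right)}{-128 - 385} + 32296 = 3 \frac{1}{-513} \left(-352\right) + 32296 = 3 \left(- \frac{1}{513}\right) \left(-352\right) + 32296 = \frac{352}{171} + 32296 = \frac{5522968}{171}$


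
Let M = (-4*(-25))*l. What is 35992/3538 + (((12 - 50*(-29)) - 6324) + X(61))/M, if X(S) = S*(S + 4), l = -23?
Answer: 1868591/176900 ≈ 10.563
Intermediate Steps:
X(S) = S*(4 + S)
M = -2300 (M = -4*(-25)*(-23) = 100*(-23) = -2300)
35992/3538 + (((12 - 50*(-29)) - 6324) + X(61))/M = 35992/3538 + (((12 - 50*(-29)) - 6324) + 61*(4 + 61))/(-2300) = 35992*(1/3538) + (((12 + 1450) - 6324) + 61*65)*(-1/2300) = 17996/1769 + ((1462 - 6324) + 3965)*(-1/2300) = 17996/1769 + (-4862 + 3965)*(-1/2300) = 17996/1769 - 897*(-1/2300) = 17996/1769 + 39/100 = 1868591/176900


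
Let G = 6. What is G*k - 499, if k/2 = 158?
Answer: 1397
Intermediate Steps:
k = 316 (k = 2*158 = 316)
G*k - 499 = 6*316 - 499 = 1896 - 499 = 1397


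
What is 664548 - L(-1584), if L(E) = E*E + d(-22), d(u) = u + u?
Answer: -1844464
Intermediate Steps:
d(u) = 2*u
L(E) = -44 + E**2 (L(E) = E*E + 2*(-22) = E**2 - 44 = -44 + E**2)
664548 - L(-1584) = 664548 - (-44 + (-1584)**2) = 664548 - (-44 + 2509056) = 664548 - 1*2509012 = 664548 - 2509012 = -1844464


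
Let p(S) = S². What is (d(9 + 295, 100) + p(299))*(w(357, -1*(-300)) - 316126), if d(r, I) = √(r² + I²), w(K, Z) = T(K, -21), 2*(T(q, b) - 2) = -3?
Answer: -56523871651/2 - 1264502*√6401 ≈ -2.8363e+10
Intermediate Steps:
T(q, b) = ½ (T(q, b) = 2 + (½)*(-3) = 2 - 3/2 = ½)
w(K, Z) = ½
d(r, I) = √(I² + r²)
(d(9 + 295, 100) + p(299))*(w(357, -1*(-300)) - 316126) = (√(100² + (9 + 295)²) + 299²)*(½ - 316126) = (√(10000 + 304²) + 89401)*(-632251/2) = (√(10000 + 92416) + 89401)*(-632251/2) = (√102416 + 89401)*(-632251/2) = (4*√6401 + 89401)*(-632251/2) = (89401 + 4*√6401)*(-632251/2) = -56523871651/2 - 1264502*√6401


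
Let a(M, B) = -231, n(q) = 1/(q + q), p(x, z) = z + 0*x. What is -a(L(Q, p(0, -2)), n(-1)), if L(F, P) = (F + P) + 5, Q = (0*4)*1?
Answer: 231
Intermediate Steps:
p(x, z) = z (p(x, z) = z + 0 = z)
Q = 0 (Q = 0*1 = 0)
L(F, P) = 5 + F + P
n(q) = 1/(2*q)
-a(L(Q, p(0, -2)), n(-1)) = -1*(-231) = 231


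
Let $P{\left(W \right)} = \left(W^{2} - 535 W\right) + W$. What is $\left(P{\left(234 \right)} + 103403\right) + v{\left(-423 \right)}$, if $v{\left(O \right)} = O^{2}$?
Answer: $212132$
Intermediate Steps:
$P{\left(W \right)} = W^{2} - 534 W$
$\left(P{\left(234 \right)} + 103403\right) + v{\left(-423 \right)} = \left(234 \left(-534 + 234\right) + 103403\right) + \left(-423\right)^{2} = \left(234 \left(-300\right) + 103403\right) + 178929 = \left(-70200 + 103403\right) + 178929 = 33203 + 178929 = 212132$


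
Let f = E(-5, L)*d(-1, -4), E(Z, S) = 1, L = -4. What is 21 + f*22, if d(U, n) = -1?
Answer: -1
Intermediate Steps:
f = -1 (f = 1*(-1) = -1)
21 + f*22 = 21 - 1*22 = 21 - 22 = -1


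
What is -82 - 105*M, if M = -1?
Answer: 23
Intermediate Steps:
-82 - 105*M = -82 - 105*(-1) = -82 + 105 = 23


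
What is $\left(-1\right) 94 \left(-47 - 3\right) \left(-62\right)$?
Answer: $-291400$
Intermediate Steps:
$\left(-1\right) 94 \left(-47 - 3\right) \left(-62\right) = \left(-94\right) \left(-50\right) \left(-62\right) = 4700 \left(-62\right) = -291400$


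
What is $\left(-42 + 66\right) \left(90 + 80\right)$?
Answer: $4080$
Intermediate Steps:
$\left(-42 + 66\right) \left(90 + 80\right) = 24 \cdot 170 = 4080$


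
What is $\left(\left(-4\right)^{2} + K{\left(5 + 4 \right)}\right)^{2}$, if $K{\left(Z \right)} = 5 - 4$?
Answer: $289$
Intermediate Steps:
$K{\left(Z \right)} = 1$ ($K{\left(Z \right)} = 5 - 4 = 1$)
$\left(\left(-4\right)^{2} + K{\left(5 + 4 \right)}\right)^{2} = \left(\left(-4\right)^{2} + 1\right)^{2} = \left(16 + 1\right)^{2} = 17^{2} = 289$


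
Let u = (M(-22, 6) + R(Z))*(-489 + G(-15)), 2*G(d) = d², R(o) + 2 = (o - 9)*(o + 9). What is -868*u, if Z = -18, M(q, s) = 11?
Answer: 82354104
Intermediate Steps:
R(o) = -2 + (-9 + o)*(9 + o) (R(o) = -2 + (o - 9)*(o + 9) = -2 + (-9 + o)*(9 + o))
G(d) = d²/2
u = -94878 (u = (11 + (-83 + (-18)²))*(-489 + (½)*(-15)²) = (11 + (-83 + 324))*(-489 + (½)*225) = (11 + 241)*(-489 + 225/2) = 252*(-753/2) = -94878)
-868*u = -868*(-94878) = 82354104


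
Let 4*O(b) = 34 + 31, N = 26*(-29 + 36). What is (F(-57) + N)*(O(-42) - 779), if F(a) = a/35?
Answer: -19260963/140 ≈ -1.3758e+5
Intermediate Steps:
N = 182 (N = 26*7 = 182)
O(b) = 65/4 (O(b) = (34 + 31)/4 = (¼)*65 = 65/4)
F(a) = a/35 (F(a) = a*(1/35) = a/35)
(F(-57) + N)*(O(-42) - 779) = ((1/35)*(-57) + 182)*(65/4 - 779) = (-57/35 + 182)*(-3051/4) = (6313/35)*(-3051/4) = -19260963/140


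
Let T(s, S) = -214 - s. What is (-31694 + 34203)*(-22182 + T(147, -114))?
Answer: -56560387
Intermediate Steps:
(-31694 + 34203)*(-22182 + T(147, -114)) = (-31694 + 34203)*(-22182 + (-214 - 1*147)) = 2509*(-22182 + (-214 - 147)) = 2509*(-22182 - 361) = 2509*(-22543) = -56560387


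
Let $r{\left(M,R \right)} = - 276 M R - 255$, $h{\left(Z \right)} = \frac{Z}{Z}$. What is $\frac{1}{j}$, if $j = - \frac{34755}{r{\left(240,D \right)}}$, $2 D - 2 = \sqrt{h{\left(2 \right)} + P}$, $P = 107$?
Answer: $\frac{4433}{2317} + \frac{13248 \sqrt{3}}{2317} \approx 11.817$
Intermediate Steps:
$h{\left(Z \right)} = 1$
$D = 1 + 3 \sqrt{3}$ ($D = 1 + \frac{\sqrt{1 + 107}}{2} = 1 + \frac{\sqrt{108}}{2} = 1 + \frac{6 \sqrt{3}}{2} = 1 + 3 \sqrt{3} \approx 6.1962$)
$r{\left(M,R \right)} = -255 - 276 M R$ ($r{\left(M,R \right)} = - 276 M R - 255 = -255 - 276 M R$)
$j = - \frac{34755}{-66495 - 198720 \sqrt{3}}$ ($j = - \frac{34755}{-255 - 66240 \left(1 + 3 \sqrt{3}\right)} = - \frac{34755}{-255 - \left(66240 + 198720 \sqrt{3}\right)} = - \frac{34755}{-66495 - 198720 \sqrt{3}} \approx 0.084626$)
$\frac{1}{j} = \frac{1}{- \frac{10271261}{506877023} + \frac{30695616 \sqrt{3}}{506877023}}$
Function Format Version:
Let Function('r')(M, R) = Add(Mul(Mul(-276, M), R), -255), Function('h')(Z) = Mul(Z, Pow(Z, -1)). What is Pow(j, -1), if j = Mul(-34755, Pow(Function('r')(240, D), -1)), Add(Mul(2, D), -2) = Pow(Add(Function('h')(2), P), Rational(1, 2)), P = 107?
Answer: Add(Rational(4433, 2317), Mul(Rational(13248, 2317), Pow(3, Rational(1, 2)))) ≈ 11.817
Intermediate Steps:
Function('h')(Z) = 1
D = Add(1, Mul(3, Pow(3, Rational(1, 2)))) (D = Add(1, Mul(Rational(1, 2), Pow(Add(1, 107), Rational(1, 2)))) = Add(1, Mul(Rational(1, 2), Pow(108, Rational(1, 2)))) = Add(1, Mul(Rational(1, 2), Mul(6, Pow(3, Rational(1, 2))))) = Add(1, Mul(3, Pow(3, Rational(1, 2)))) ≈ 6.1962)
Function('r')(M, R) = Add(-255, Mul(-276, M, R)) (Function('r')(M, R) = Add(Mul(-276, M, R), -255) = Add(-255, Mul(-276, M, R)))
j = Mul(-34755, Pow(Add(-66495, Mul(-198720, Pow(3, Rational(1, 2)))), -1)) (j = Mul(-34755, Pow(Add(-255, Mul(-276, 240, Add(1, Mul(3, Pow(3, Rational(1, 2)))))), -1)) = Mul(-34755, Pow(Add(-255, Add(-66240, Mul(-198720, Pow(3, Rational(1, 2))))), -1)) = Mul(-34755, Pow(Add(-66495, Mul(-198720, Pow(3, Rational(1, 2)))), -1)) ≈ 0.084626)
Pow(j, -1) = Pow(Add(Rational(-10271261, 506877023), Mul(Rational(30695616, 506877023), Pow(3, Rational(1, 2)))), -1)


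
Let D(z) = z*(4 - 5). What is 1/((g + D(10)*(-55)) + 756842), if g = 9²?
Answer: 1/757473 ≈ 1.3202e-6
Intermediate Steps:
D(z) = -z (D(z) = z*(-1) = -z)
g = 81
1/((g + D(10)*(-55)) + 756842) = 1/((81 - 1*10*(-55)) + 756842) = 1/((81 - 10*(-55)) + 756842) = 1/((81 + 550) + 756842) = 1/(631 + 756842) = 1/757473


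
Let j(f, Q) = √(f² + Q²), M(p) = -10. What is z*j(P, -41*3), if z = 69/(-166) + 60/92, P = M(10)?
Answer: 903*√15229/3818 ≈ 29.187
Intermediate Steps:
P = -10
z = 903/3818 (z = 69*(-1/166) + 60*(1/92) = -69/166 + 15/23 = 903/3818 ≈ 0.23651)
j(f, Q) = √(Q² + f²)
z*j(P, -41*3) = 903*√((-41*3)² + (-10)²)/3818 = 903*√((-123)² + 100)/3818 = 903*√(15129 + 100)/3818 = 903*√15229/3818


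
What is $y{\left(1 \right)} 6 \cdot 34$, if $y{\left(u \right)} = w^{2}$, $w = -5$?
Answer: $5100$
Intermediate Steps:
$y{\left(u \right)} = 25$ ($y{\left(u \right)} = \left(-5\right)^{2} = 25$)
$y{\left(1 \right)} 6 \cdot 34 = 25 \cdot 6 \cdot 34 = 150 \cdot 34 = 5100$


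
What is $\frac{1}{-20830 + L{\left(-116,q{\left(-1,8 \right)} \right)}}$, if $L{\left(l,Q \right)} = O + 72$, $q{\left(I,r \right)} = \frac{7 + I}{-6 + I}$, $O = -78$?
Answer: $- \frac{1}{20836} \approx -4.7994 \cdot 10^{-5}$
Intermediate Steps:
$q{\left(I,r \right)} = \frac{7 + I}{-6 + I}$
$L{\left(l,Q \right)} = -6$ ($L{\left(l,Q \right)} = -78 + 72 = -6$)
$\frac{1}{-20830 + L{\left(-116,q{\left(-1,8 \right)} \right)}} = \frac{1}{-20830 - 6} = \frac{1}{-20836} = - \frac{1}{20836}$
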